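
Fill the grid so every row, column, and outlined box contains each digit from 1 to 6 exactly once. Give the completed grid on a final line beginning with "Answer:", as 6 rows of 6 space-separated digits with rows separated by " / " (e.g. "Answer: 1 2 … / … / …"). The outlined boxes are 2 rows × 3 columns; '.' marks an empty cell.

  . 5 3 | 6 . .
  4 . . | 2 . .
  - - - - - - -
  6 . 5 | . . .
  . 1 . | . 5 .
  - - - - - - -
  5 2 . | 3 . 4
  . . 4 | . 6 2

Step 1. [r5c5∈{1}] r5c5 is down to just 1. So r5c5=1.
Step 2. [r1c6∈{1}] only 1 remains possible at r1c6 ⇒ r1c6=1.
Step 3. [r3c6∈{3}] r3c6 is down to just 3, so r3c6=3.
Step 4. [r4c1∈{2,3}] row 4 places 3 nowhere but r4c1, so r4c1=3.
Step 5. [r4c4∈{4}] only 4 remains possible at r4c4. So r4c4=4.
Step 6. [r5c3∈{6}] r5c3 has the single candidate 6. So r5c3=6.
Step 7. [r1c5∈{4}] only 4 remains possible at r1c5, so r1c5=4.
Step 8. [r6c1∈{1}] nothing but 1 survives at r6c1, so r6c1=1.
Step 9. [r1c1∈{2}] nothing but 2 survives at r1c1 ⇒ r1c1=2.
Step 10. [r4c6∈{6}] r4c6 has the single candidate 6. So r4c6=6.
Step 11. [r6c4∈{5}] nothing but 5 survives at r6c4 ⇒ r6c4=5.
Step 12. [r2c3∈{1}] r2c3 is down to just 1, so r2c3=1.
Step 13. [r2c5∈{3}] r2c5 is down to just 3 ⇒ r2c5=3.
Step 14. [r3c4∈{1}] r3c4 has the single candidate 1. So r3c4=1.
Step 15. [r3c2∈{4}] r3c2 has the single candidate 4 ⇒ r3c2=4.
Step 16. [r6c2∈{3}] nothing but 3 survives at r6c2 ⇒ r6c2=3.
Step 17. [r2c6∈{5}] only 5 remains possible at r2c6 ⇒ r2c6=5.
Step 18. [r4c3∈{2}] only 2 remains possible at r4c3. So r4c3=2.
Step 19. [r3c5∈{2}] r3c5 has the single candidate 2. So r3c5=2.
Step 20. [r2c2∈{6}] r2c2 is down to just 6. So r2c2=6.

Answer: 2 5 3 6 4 1 / 4 6 1 2 3 5 / 6 4 5 1 2 3 / 3 1 2 4 5 6 / 5 2 6 3 1 4 / 1 3 4 5 6 2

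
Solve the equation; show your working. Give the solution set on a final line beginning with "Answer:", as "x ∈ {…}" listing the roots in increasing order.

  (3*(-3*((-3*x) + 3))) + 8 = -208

Step 1. [(3*(-3*((-3*x) + 3))) + 8 = -208] 8 comes off first (subtract 8) ⇒ sub: 3*(-3*((-3*x) + 3)) = -216.
Step 2. [3*(-3*((-3*x) + 3)) = -216] 3·(inner) — divide through by 3, so div: -3*((-3*x) + 3) = -72.
Step 3. [-3*((-3*x) + 3) = -72] divide by the outer -3 ⇒ div: (-3*x) + 3 = 24.
Step 4. [(-3*x) + 3 = 24] 3 comes off first (subtract 3) ⇒ sub: -3*x = 21.
Step 5. [-3*x = 21] LHS = -3·(…); ÷-3 both sides. So div: x = -7.

Answer: x ∈ {-7}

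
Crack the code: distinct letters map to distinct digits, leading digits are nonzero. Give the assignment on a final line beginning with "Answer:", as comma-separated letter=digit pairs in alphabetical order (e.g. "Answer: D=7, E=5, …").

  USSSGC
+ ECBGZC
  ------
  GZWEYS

Step 1. [col 1: C + C ≡ S (mod 10)] several values work for S in column 1 (C + C ≡ S (mod 10), carry-in 0); try S=8, so S=8.
Step 2. [col 1: C + C ≡ S (mod 10)] C=4 is one option consistent with column 1 (C + C ≡ S (mod 10), carry-in 0) — take it, so C=4.
Step 3. [col 2: G + Z ≡ Y (mod 10)] column 2 (G + Z ≡ Y (mod 10), carry-in 0) doesn't pin G yet; pick G=5 and continue. So G=5.
Step 4. [col 2: G + Z ≡ Y (mod 10)] column 2 (G + Z ≡ Y (mod 10), carry-in 0) doesn't pin Y yet; pick Y=7 and continue, so Y=7.
Step 5. [col 2: G + Z ≡ Y (mod 10)] from column 2 (G=5, Y=7, carry-in 0, digits 4,5,7,8 already taken and all letters distinct): Z must equal 2, so Z=2.
Step 6. [col 3: S + G ≡ E (mod 10)] in column 3 we have S+G≡E with carry-in 0; given S=8, G=5 and digits 2,4,5,7,8 already taken and all letters distinct, that pins E to 3 ⇒ E=3.
Step 7. [col 4: S + B ≡ W (mod 10)] B=0 is one option consistent with column 4 (S + B ≡ W (mod 10), carry-in 1) — take it, so B=0.
Step 8. [col 4: S + B ≡ W (mod 10)] from column 4 (S=8, B=0, carry-in 1, digits 0,2,3,4,5,7,8 already taken and all letters distinct): W must equal 9 ⇒ W=9.
Step 9. [col 6: U + E ≡ G (mod 10)] column 6 reads U+E+carry(1)=G with E=3, G=5; with digits 0,2,3,4,5,7,8,9 already taken and all letters distinct, the only value for U is 1. So U=1.

Answer: B=0, C=4, E=3, G=5, S=8, U=1, W=9, Y=7, Z=2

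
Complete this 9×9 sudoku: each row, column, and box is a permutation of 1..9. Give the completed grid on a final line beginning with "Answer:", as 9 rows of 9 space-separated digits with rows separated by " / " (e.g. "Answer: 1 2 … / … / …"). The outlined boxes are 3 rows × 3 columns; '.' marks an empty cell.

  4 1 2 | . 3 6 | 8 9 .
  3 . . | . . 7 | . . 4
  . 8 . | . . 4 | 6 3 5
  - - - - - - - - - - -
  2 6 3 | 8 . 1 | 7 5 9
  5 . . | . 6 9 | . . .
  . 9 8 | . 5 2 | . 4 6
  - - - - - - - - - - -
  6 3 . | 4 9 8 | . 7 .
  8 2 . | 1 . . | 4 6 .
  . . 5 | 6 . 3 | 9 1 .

Step 1. [r5c9∈{1,2,3,8}] 1 has one home in col 9: r5c9 ⇒ r5c9=1.
Step 2. [r9c1∈{7}] r9c1's peers cover all but 7 ⇒ r9c1=7.
Step 3. [r2c8∈{2}] r2c8's peers cover all but 2, so r2c8=2.
Step 4. [r5c2∈{4,7}] col 2 places 7 nowhere but r5c2, so r5c2=7.
Step 5. [r3c1∈{9}] nothing but 9 survives at r3c1 ⇒ r3c1=9.
Step 6. [r9c5∈{2}] r9c5's peers cover all but 2, so r9c5=2.
Step 7. [r6c7∈{3}] r6c7's peers cover all but 3, so r6c7=3.
Step 8. [r2c2∈{5}] r2c2 is down to just 5 ⇒ r2c2=5.
Step 9. [r7c9∈{2}] only 2 remains possible at r7c9. So r7c9=2.
Step 10. [r2c7∈{1}] r2c7 is down to just 1, so r2c7=1.
Step 11. [r2c5∈{8}] only 8 remains possible at r2c5, so r2c5=8.
Step 12. [r7c3∈{1}] nothing but 1 survives at r7c3 ⇒ r7c3=1.
Step 13. [r9c2∈{4}] only 4 remains possible at r9c2 ⇒ r9c2=4.
Step 14. [r2c3∈{6}] r2c3 has the single candidate 6, so r2c3=6.
Step 15. [r8c5∈{7}] r8c5 has the single candidate 7, so r8c5=7.
Step 16. [r6c4∈{7}] r6c4 has the single candidate 7, so r6c4=7.
Step 17. [r1c4∈{5}] r1c4 has the single candidate 5. So r1c4=5.
Step 18. [r5c4∈{3}] only 3 remains possible at r5c4, so r5c4=3.
Step 19. [r3c4∈{2}] r3c4 has the single candidate 2, so r3c4=2.
Step 20. [r3c3∈{7}] r3c3's peers cover all but 7, so r3c3=7.
Step 21. [r6c1∈{1}] r6c1's peers cover all but 1, so r6c1=1.
Step 22. [r8c3∈{9}] r8c3 has the single candidate 9, so r8c3=9.
Step 23. [r5c8∈{8}] only 8 remains possible at r5c8 ⇒ r5c8=8.
Step 24. [r5c7∈{2}] nothing but 2 survives at r5c7. So r5c7=2.
Step 25. [r2c4∈{9}] only 9 remains possible at r2c4, so r2c4=9.
Step 26. [r7c7∈{5}] r7c7's peers cover all but 5. So r7c7=5.
Step 27. [r1c9∈{7}] nothing but 7 survives at r1c9. So r1c9=7.
Step 28. [r9c9∈{8}] r9c9 has the single candidate 8. So r9c9=8.
Step 29. [r8c9∈{3}] r8c9's peers cover all but 3 ⇒ r8c9=3.
Step 30. [r3c5∈{1}] r3c5's peers cover all but 1 ⇒ r3c5=1.
Step 31. [r4c5∈{4}] nothing but 4 survives at r4c5, so r4c5=4.
Step 32. [r5c3∈{4}] r5c3's peers cover all but 4 ⇒ r5c3=4.
Step 33. [r8c6∈{5}] r8c6's peers cover all but 5 ⇒ r8c6=5.

Answer: 4 1 2 5 3 6 8 9 7 / 3 5 6 9 8 7 1 2 4 / 9 8 7 2 1 4 6 3 5 / 2 6 3 8 4 1 7 5 9 / 5 7 4 3 6 9 2 8 1 / 1 9 8 7 5 2 3 4 6 / 6 3 1 4 9 8 5 7 2 / 8 2 9 1 7 5 4 6 3 / 7 4 5 6 2 3 9 1 8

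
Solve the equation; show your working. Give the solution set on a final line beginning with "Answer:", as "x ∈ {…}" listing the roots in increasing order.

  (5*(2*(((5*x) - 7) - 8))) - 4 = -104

Step 1. [(5*(2*(((5*x) - 7) - 8))) - 4 = -104] the outer -4 inverts by adding 4 ⇒ sub: 5*(2*(((5*x) - 7) - 8)) = -100.
Step 2. [5*(2*(((5*x) - 7) - 8)) = -100] LHS = 5·(…); ÷5 both sides ⇒ div: 2*(((5*x) - 7) - 8) = -20.
Step 3. [2*(((5*x) - 7) - 8) = -20] divide by the outer 2. So div: ((5*x) - 7) - 8 = -10.
Step 4. [((5*x) - 7) - 8 = -10] peel the -8: add 8 from each side. So sub: (5*x) - 7 = -2.
Step 5. [(5*x) - 7 = -2] 7 comes off first (add 7), so sub: 5*x = 5.
Step 6. [5*x = 5] divide by the outer 5. So div: x = 1.

Answer: x ∈ {1}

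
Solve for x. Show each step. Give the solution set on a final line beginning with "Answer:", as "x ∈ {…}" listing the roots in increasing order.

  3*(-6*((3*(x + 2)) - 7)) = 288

Step 1. [3*(-6*((3*(x + 2)) - 7)) = 288] divide by the outer 3 ⇒ div: -6*((3*(x + 2)) - 7) = 96.
Step 2. [-6*((3*(x + 2)) - 7) = 96] -6·(inner) — divide through by -6, so div: (3*(x + 2)) - 7 = -16.
Step 3. [(3*(x + 2)) - 7 = -16] peel the -7: add 7 from each side. So sub: 3*(x + 2) = -9.
Step 4. [3*(x + 2) = -9] divide by the outer 3, so div: x + 2 = -3.
Step 5. [x + 2 = -3] 2 comes off first (subtract 2), so sub: x = -5.

Answer: x ∈ {-5}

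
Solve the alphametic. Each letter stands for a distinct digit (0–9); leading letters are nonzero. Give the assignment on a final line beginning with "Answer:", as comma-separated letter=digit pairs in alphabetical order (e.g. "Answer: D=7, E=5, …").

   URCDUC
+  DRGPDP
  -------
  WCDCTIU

Step 1. [col 1: C + P ≡ U (mod 10)] column 1 (C + P ≡ U (mod 10), carry-in 0) doesn't pin C yet; pick C=4 and continue, so C=4.
Step 2. [W] adding two 6-digit numbers gives at most 6+1 digits, and here it does — W is that final carry and must be 1. So W=1.
Step 3. [col 1: C + P ≡ U (mod 10)] column 1 (C + P ≡ U (mod 10), carry-in 0) doesn't pin U yet; pick U=6 and continue. So U=6.
Step 4. [col 1: C + P ≡ U (mod 10)] column 1: given C=4, U=6, carry-in 0, and digits 1,4,6 already taken and all letters distinct, C+P≡U (mod 10) forces P=2 ⇒ P=2.
Step 5. [col 2: U + D ≡ I (mod 10)] no forcing yet in column 2 (carry-in 0); D=7 is free and consistent — try it ⇒ D=7.
Step 6. [col 2: U + D ≡ I (mod 10)] column 2 reads U+D+carry(0)=I with U=6, D=7; with digits 1,2,4,6,7 already taken and all letters distinct, the only value for I is 3 ⇒ I=3.
Step 7. [col 3: D + P ≡ T (mod 10)] column 3: given D=7, P=2, carry-in 1, and digits 1,2,3,4,6,7 already taken and all letters distinct, D+P≡T (mod 10) forces T=0 ⇒ T=0.
Step 8. [col 4: C + G ≡ C (mod 10)] from column 4 (C=4, carry-in 1, digits 0,1,2,3,4,6,7 already taken and all letters distinct): G must equal 9. So G=9.
Step 9. [col 5: R + R ≡ D (mod 10)] column 5: given D=7, carry-in 1, and digits 0,1,2,3,4,6,7,9 already taken and all letters distinct, R+R≡D (mod 10) forces R=8, so R=8.

Answer: C=4, D=7, G=9, I=3, P=2, R=8, T=0, U=6, W=1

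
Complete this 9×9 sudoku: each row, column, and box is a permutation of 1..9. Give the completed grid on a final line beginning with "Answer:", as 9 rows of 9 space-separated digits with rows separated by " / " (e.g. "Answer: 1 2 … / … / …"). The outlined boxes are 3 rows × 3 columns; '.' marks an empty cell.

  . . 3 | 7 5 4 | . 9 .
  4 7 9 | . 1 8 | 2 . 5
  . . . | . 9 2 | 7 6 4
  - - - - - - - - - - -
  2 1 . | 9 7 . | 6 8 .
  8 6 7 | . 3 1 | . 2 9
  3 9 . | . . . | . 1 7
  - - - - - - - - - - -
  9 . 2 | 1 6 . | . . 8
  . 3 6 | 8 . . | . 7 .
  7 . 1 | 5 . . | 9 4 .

Step 1. [r7c7∈{3,5}] in col 7, 3 fits only at r7c7 ⇒ r7c7=3.
Step 2. [r5c4∈{4}] r5c4's peers cover all but 4. So r5c4=4.
Step 3. [r9c5∈{2}] r9c5 has the single candidate 2. So r9c5=2.
Step 4. [r3c3∈{5,8}] r3c3 is the only open cell in col 3 admitting 8, so r3c3=8.
Step 5. [r8c1∈{5}] r8c1's peers cover all but 5 ⇒ r8c1=5.
Step 6. [r1c9∈{1}] r1c9's peers cover all but 1, so r1c9=1.
Step 7. [r2c4∈{3,6}] 6 has one home in row 2: r2c4. So r2c4=6.
Step 8. [r4c3∈{4,5}] r4c3 is the only open cell in row 4 admitting 4 ⇒ r4c3=4.
Step 9. [r6c3∈{5}] nothing but 5 survives at r6c3, so r6c3=5.
Step 10. [r3c1∈{1}] nothing but 1 survives at r3c1, so r3c1=1.
Step 11. [r6c4∈{2}] r6c4 has the single candidate 2 ⇒ r6c4=2.
Step 12. [r7c2∈{4}] r7c2 has the single candidate 4. So r7c2=4.
Step 13. [r3c4∈{3}] r3c4's peers cover all but 3, so r3c4=3.
Step 14. [r9c9∈{6}] r9c9 is down to just 6 ⇒ r9c9=6.
Step 15. [r5c7∈{5}] r5c7 has the single candidate 5 ⇒ r5c7=5.
Step 16. [r1c2∈{2}] r1c2's peers cover all but 2. So r1c2=2.
Step 17. [r7c8∈{5}] nothing but 5 survives at r7c8, so r7c8=5.
Step 18. [r2c8∈{3}] r2c8 has the single candidate 3. So r2c8=3.
Step 19. [r4c6∈{5}] r4c6 has the single candidate 5, so r4c6=5.
Step 20. [r6c6∈{6}] only 6 remains possible at r6c6 ⇒ r6c6=6.
Step 21. [r6c5∈{8}] only 8 remains possible at r6c5, so r6c5=8.
Step 22. [r4c9∈{3}] r4c9 is down to just 3, so r4c9=3.
Step 23. [r8c7∈{1}] r8c7 is down to just 1, so r8c7=1.
Step 24. [r9c6∈{3}] r9c6's peers cover all but 3 ⇒ r9c6=3.
Step 25. [r1c1∈{6}] r1c1 has the single candidate 6. So r1c1=6.
Step 26. [r3c2∈{5}] only 5 remains possible at r3c2 ⇒ r3c2=5.
Step 27. [r8c5∈{4}] r8c5 has the single candidate 4, so r8c5=4.
Step 28. [r1c7∈{8}] r1c7 has the single candidate 8 ⇒ r1c7=8.
Step 29. [r6c7∈{4}] r6c7 is down to just 4. So r6c7=4.
Step 30. [r7c6∈{7}] only 7 remains possible at r7c6. So r7c6=7.
Step 31. [r9c2∈{8}] r9c2 is down to just 8, so r9c2=8.
Step 32. [r8c9∈{2}] r8c9 is down to just 2, so r8c9=2.
Step 33. [r8c6∈{9}] only 9 remains possible at r8c6. So r8c6=9.

Answer: 6 2 3 7 5 4 8 9 1 / 4 7 9 6 1 8 2 3 5 / 1 5 8 3 9 2 7 6 4 / 2 1 4 9 7 5 6 8 3 / 8 6 7 4 3 1 5 2 9 / 3 9 5 2 8 6 4 1 7 / 9 4 2 1 6 7 3 5 8 / 5 3 6 8 4 9 1 7 2 / 7 8 1 5 2 3 9 4 6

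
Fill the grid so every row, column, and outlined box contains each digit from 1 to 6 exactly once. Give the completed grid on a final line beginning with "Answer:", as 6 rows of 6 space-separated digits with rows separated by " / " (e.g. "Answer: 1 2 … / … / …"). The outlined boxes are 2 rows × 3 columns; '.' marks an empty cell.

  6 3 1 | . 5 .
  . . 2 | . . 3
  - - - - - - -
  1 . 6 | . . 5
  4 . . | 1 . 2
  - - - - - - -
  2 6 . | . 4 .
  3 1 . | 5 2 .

Step 1. [r3c4∈{3,4}] row 3 places 4 nowhere but r3c4, so r3c4=4.
Step 2. [r4c3∈{3,5}] in col 3, 3 fits only at r4c3 ⇒ r4c3=3.
Step 3. [r2c1∈{5}] nothing but 5 survives at r2c1 ⇒ r2c1=5.
Step 4. [r2c4∈{6}] nothing but 6 survives at r2c4 ⇒ r2c4=6.
Step 5. [r6c3∈{4}] nothing but 4 survives at r6c3, so r6c3=4.
Step 6. [r2c5∈{1}] r2c5's peers cover all but 1, so r2c5=1.
Step 7. [r5c4∈{3}] nothing but 3 survives at r5c4. So r5c4=3.
Step 8. [r1c6∈{4}] r1c6 is down to just 4, so r1c6=4.
Step 9. [r4c2∈{5}] nothing but 5 survives at r4c2, so r4c2=5.
Step 10. [r6c6∈{6}] nothing but 6 survives at r6c6. So r6c6=6.
Step 11. [r3c2∈{2}] r3c2 is down to just 2, so r3c2=2.
Step 12. [r2c2∈{4}] nothing but 4 survives at r2c2. So r2c2=4.
Step 13. [r5c6∈{1}] only 1 remains possible at r5c6. So r5c6=1.
Step 14. [r3c5∈{3}] r3c5's peers cover all but 3, so r3c5=3.
Step 15. [r1c4∈{2}] r1c4's peers cover all but 2, so r1c4=2.
Step 16. [r5c3∈{5}] r5c3's peers cover all but 5, so r5c3=5.
Step 17. [r4c5∈{6}] r4c5 has the single candidate 6, so r4c5=6.

Answer: 6 3 1 2 5 4 / 5 4 2 6 1 3 / 1 2 6 4 3 5 / 4 5 3 1 6 2 / 2 6 5 3 4 1 / 3 1 4 5 2 6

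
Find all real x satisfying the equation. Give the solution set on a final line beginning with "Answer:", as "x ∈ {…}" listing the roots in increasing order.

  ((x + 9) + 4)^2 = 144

Step 1. [((x + 9) + 4)^2 = 144] 144 ≥ 0, LHS is (·)² — take ±√, so sqrt: (x + 9) + 4 = 12 or -12.
Step 2. [(x + 9) + 4 = 12 or -12] subtract 4: x sits inside (… + 4) ⇒ sub: x + 9 = 8 or -16.
Step 3. [x + 9 = 8 or -16] the outer +9 inverts by subtracting 9, so sub: x = -1 or -25.

Answer: x ∈ {-25, -1}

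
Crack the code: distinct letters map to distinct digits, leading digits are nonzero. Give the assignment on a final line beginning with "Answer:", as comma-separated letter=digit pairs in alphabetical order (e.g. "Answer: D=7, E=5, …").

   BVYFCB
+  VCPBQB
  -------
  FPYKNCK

Step 1. [col 1: B + B ≡ K (mod 10)] K=8 is one option consistent with column 1 (B + B ≡ K (mod 10), carry-in 0) — take it ⇒ K=8.
Step 2. [col 1: B + B ≡ K (mod 10)] column 1 (B + B ≡ K (mod 10), carry-in 0) doesn't pin B yet; pick B=4 and continue ⇒ B=4.
Step 3. [F] the sum has 7 digits but both addends have 6; that extra leading digit F is the final carry, namely 1. So F=1.
Step 4. [col 2: C + Q ≡ C (mod 10)] column 2 reads C+Q+carry(0)=C with nothing yet; with digits 1,4,8 already taken and all letters distinct, the only value for Q is 0. So Q=0.
Step 5. [col 2: C + Q ≡ C (mod 10)] C=9 is one option consistent with column 2 (C + Q ≡ C (mod 10), carry-in 0) — take it. So C=9.
Step 6. [col 3: F + B ≡ N (mod 10)] column 3 reads F+B+carry(0)=N with F=1, B=4; with digits 0,1,4,8,9 already taken and all letters distinct, the only value for N is 5. So N=5.
Step 7. [col 4: Y + P ≡ K (mod 10)] column 4 (Y + P ≡ K (mod 10), carry-in 0) doesn't pin Y yet; pick Y=6 and continue, so Y=6.
Step 8. [col 4: Y + P ≡ K (mod 10)] column 4: given Y=6, K=8, carry-in 0, and digits 0,1,4,5,6,8,9 already taken and all letters distinct, Y+P≡K (mod 10) forces P=2 ⇒ P=2.
Step 9. [col 5: V + C ≡ Y (mod 10)] from column 5 (C=9, Y=6, carry-in 0, digits 0,1,2,4,5,6,8,9 already taken and all letters distinct): V must equal 7 ⇒ V=7.

Answer: B=4, C=9, F=1, K=8, N=5, P=2, Q=0, V=7, Y=6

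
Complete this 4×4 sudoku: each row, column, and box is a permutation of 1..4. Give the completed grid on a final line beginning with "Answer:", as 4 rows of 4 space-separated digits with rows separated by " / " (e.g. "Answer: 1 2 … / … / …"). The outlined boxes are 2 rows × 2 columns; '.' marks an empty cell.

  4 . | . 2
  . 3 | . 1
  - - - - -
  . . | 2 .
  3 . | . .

Step 1. [r4c4∈{4}] r4c4 has the single candidate 4 ⇒ r4c4=4.
Step 2. [r3c1∈{1}] only 1 remains possible at r3c1 ⇒ r3c1=1.
Step 3. [r2c1∈{2}] only 2 remains possible at r2c1 ⇒ r2c1=2.
Step 4. [r4c3∈{1}] nothing but 1 survives at r4c3 ⇒ r4c3=1.
Step 5. [r2c3∈{4}] r2c3 is down to just 4, so r2c3=4.
Step 6. [r3c2∈{4}] nothing but 4 survives at r3c2 ⇒ r3c2=4.
Step 7. [r1c2∈{1}] only 1 remains possible at r1c2. So r1c2=1.
Step 8. [r3c4∈{3}] r3c4's peers cover all but 3. So r3c4=3.
Step 9. [r1c3∈{3}] r1c3 has the single candidate 3. So r1c3=3.
Step 10. [r4c2∈{2}] r4c2's peers cover all but 2 ⇒ r4c2=2.

Answer: 4 1 3 2 / 2 3 4 1 / 1 4 2 3 / 3 2 1 4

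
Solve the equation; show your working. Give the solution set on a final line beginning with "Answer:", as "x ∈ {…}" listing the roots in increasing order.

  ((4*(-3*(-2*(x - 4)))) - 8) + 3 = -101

Step 1. [((4*(-3*(-2*(x - 4)))) - 8) + 3 = -101] the outer +3 inverts by subtracting 3. So sub: (4*(-3*(-2*(x - 4)))) - 8 = -104.
Step 2. [(4*(-3*(-2*(x - 4)))) - 8 = -104] common factor 4 (LHS and -104) — divide through ⇒ factor: (-3*(-2*(x - 4))) - 2 = -26.
Step 3. [(-3*(-2*(x - 4))) - 2 = -26] add 2: x sits inside (… - 2) ⇒ sub: -3*(-2*(x - 4)) = -24.
Step 4. [-3*(-2*(x - 4)) = -24] LHS = -3·(…); ÷-3 both sides. So div: -2*(x - 4) = 8.
Step 5. [-2*(x - 4) = 8] divide by the outer -2, so div: x - 4 = -4.
Step 6. [x - 4 = -4] -4 is outermost — add 4 both sides ⇒ sub: x = 0.

Answer: x ∈ {0}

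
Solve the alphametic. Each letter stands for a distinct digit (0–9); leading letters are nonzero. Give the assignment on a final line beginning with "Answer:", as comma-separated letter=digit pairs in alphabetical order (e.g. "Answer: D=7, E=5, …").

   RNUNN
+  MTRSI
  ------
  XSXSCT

Step 1. [col 1: N + I ≡ T (mod 10)] column 1 (N + I ≡ T (mod 10), carry-in 0) doesn't pin N yet; pick N=8 and continue, so N=8.
Step 2. [col 1: N + I ≡ T (mod 10)] column 1 (N + I ≡ T (mod 10), carry-in 0) doesn't pin I yet; pick I=4 and continue ⇒ I=4.
Step 3. [X] X is the leading digit of a 6-digit sum of two 5-digit numbers; the final carry is exactly 1 ⇒ X=1.
Step 4. [col 1: N + I ≡ T (mod 10)] from column 1 (N=8, I=4, carry-in 0, digits 1,4,8 already taken and all letters distinct): T must equal 2. So T=2.
Step 5. [col 2: N + S ≡ C (mod 10)] several values work for C in column 2 (N + S ≡ C (mod 10), carry-in 1); try C=9, so C=9.
Step 6. [col 2: N + S ≡ C (mod 10)] column 2: given N=8, C=9, carry-in 1, and digits 1,2,4,8,9 already taken and all letters distinct, N+S≡C (mod 10) forces S=0 ⇒ S=0.
Step 7. [col 3: U + R ≡ S (mod 10)] column 3 (U + R ≡ S (mod 10), carry-in 0) doesn't pin U yet; pick U=7 and continue ⇒ U=7.
Step 8. [col 3: U + R ≡ S (mod 10)] from column 3 (U=7, S=0, carry-in 0, digits 0,1,2,4,7,8,9 already taken and all letters distinct): R must equal 3. So R=3.
Step 9. [col 5: R + M ≡ S (mod 10)] from column 5 (R=3, S=0, carry-in 1, digits 0,1,2,3,4,7,8,9 already taken and all letters distinct): M must equal 6 ⇒ M=6.

Answer: C=9, I=4, M=6, N=8, R=3, S=0, T=2, U=7, X=1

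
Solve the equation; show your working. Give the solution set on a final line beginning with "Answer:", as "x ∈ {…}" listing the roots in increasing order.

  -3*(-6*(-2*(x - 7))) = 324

Step 1. [-3*(-6*(-2*(x - 7))) = 324] leading coefficient -3: divide by -3 ⇒ div: -6*(-2*(x - 7)) = -108.
Step 2. [-6*(-2*(x - 7)) = -108] -6·(inner) — divide through by -6. So div: -2*(x - 7) = 18.
Step 3. [-2*(x - 7) = 18] divide by the outer -2, so div: x - 7 = -9.
Step 4. [x - 7 = -9] -7 is outermost — add 7 both sides ⇒ sub: x = -2.

Answer: x ∈ {-2}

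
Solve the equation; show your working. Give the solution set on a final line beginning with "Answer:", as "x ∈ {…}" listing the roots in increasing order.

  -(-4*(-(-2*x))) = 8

Step 1. [-(-4*(-(-2*x))) = 8] flip signs both sides. So neg: -4*(-(-2*x)) = -8.
Step 2. [-4*(-(-2*x)) = -8] divide by the outer -4. So div: -(-2*x) = 2.
Step 3. [-(-2*x) = 2] LHS negated; negate both sides. So neg: -2*x = -2.
Step 4. [-2*x = -2] divide by the outer -2, so div: x = 1.

Answer: x ∈ {1}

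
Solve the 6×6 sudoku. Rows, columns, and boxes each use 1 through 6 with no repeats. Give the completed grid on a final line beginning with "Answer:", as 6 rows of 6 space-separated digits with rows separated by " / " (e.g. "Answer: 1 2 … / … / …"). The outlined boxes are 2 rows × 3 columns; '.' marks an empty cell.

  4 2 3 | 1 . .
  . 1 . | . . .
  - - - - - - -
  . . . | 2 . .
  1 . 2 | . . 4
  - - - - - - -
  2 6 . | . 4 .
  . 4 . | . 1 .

Step 1. [r6c3∈{5}] only 5 remains possible at r6c3. So r6c3=5.
Step 2. [r2c3∈{6}] r2c3 has the single candidate 6 ⇒ r2c3=6.
Step 3. [r2c1∈{5}] r2c1 has the single candidate 5 ⇒ r2c1=5.
Step 4. [r3c6∈{1,3,5,6}] 1 has one home in row 3: r3c6, so r3c6=1.
Step 5. [r6c6∈{2,3,6}] 2 has one home in row 6: r6c6, so r6c6=2.
Step 6. [r2c6∈{3}] only 3 remains possible at r2c6. So r2c6=3.
Step 7. [r5c4∈{3,5}] row 5 places 3 nowhere but r5c4 ⇒ r5c4=3.
Step 8. [r4c4∈{5,6}] 5 has one home in col 4: r4c4 ⇒ r4c4=5.
Step 9. [r4c2∈{3}] only 3 remains possible at r4c2, so r4c2=3.
Step 10. [r4c5∈{6}] r4c5 has the single candidate 6. So r4c5=6.
Step 11. [r1c5∈{5}] nothing but 5 survives at r1c5 ⇒ r1c5=5.
Step 12. [r3c2∈{5}] r3c2 has the single candidate 5, so r3c2=5.
Step 13. [r1c6∈{6}] only 6 remains possible at r1c6, so r1c6=6.
Step 14. [r2c4∈{4}] nothing but 4 survives at r2c4 ⇒ r2c4=4.
Step 15. [r3c1∈{6}] only 6 remains possible at r3c1. So r3c1=6.
Step 16. [r6c1∈{3}] r6c1's peers cover all but 3 ⇒ r6c1=3.
Step 17. [r5c6∈{5}] r5c6 has the single candidate 5, so r5c6=5.
Step 18. [r5c3∈{1}] only 1 remains possible at r5c3 ⇒ r5c3=1.
Step 19. [r2c5∈{2}] r2c5's peers cover all but 2 ⇒ r2c5=2.
Step 20. [r6c4∈{6}] r6c4 has the single candidate 6, so r6c4=6.
Step 21. [r3c3∈{4}] r3c3 is down to just 4, so r3c3=4.
Step 22. [r3c5∈{3}] nothing but 3 survives at r3c5, so r3c5=3.

Answer: 4 2 3 1 5 6 / 5 1 6 4 2 3 / 6 5 4 2 3 1 / 1 3 2 5 6 4 / 2 6 1 3 4 5 / 3 4 5 6 1 2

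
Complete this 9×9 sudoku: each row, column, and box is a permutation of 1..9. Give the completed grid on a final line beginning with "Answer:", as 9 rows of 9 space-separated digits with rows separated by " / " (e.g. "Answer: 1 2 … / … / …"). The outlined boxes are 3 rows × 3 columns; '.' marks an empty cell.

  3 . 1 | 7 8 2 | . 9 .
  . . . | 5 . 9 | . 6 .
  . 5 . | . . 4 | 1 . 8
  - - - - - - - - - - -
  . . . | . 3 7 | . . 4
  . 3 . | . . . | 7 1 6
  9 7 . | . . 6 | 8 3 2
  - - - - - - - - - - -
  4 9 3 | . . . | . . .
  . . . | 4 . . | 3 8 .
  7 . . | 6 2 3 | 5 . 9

Step 1. [r1c2∈{4,6}] row 1 places 6 nowhere but r1c2, so r1c2=6.
Step 2. [r3c1∈{2}] r3c1's peers cover all but 2, so r3c1=2.
Step 3. [r2c1∈{8}] only 8 remains possible at r2c1. So r2c1=8.
Step 4. [r5c1∈{5}] r5c1's peers cover all but 5. So r5c1=5.
Step 5. [r8c3∈{2,5,6}] 5 has one home in col 3: r8c3. So r8c3=5.
Step 6. [r8c6∈{1}] r8c6's peers cover all but 1, so r8c6=1.
Step 7. [r5c6∈{8}] r5c6 has the single candidate 8 ⇒ r5c6=8.
Step 8. [r8c9∈{7}] r8c9 is down to just 7 ⇒ r8c9=7.
Step 9. [r6c3∈{4}] r6c3 has the single candidate 4, so r6c3=4.
Step 10. [r4c3∈{2,6,8}] in col 3, 6 fits only at r4c3. So r4c3=6.
Step 11. [r4c2∈{1,2,8}] 8 has one home in row 4: r4c2 ⇒ r4c2=8.
Step 12. [r4c4∈{1,2,9}] r4c4 is the only open cell in row 4 admitting 2. So r4c4=2.
Step 13. [r2c7∈{2,4}] across row 2, 2 lands solely at r2c7. So r2c7=2.
Step 14. [r6c5∈{1,5}] 5 has one home in row 6: r6c5 ⇒ r6c5=5.
Step 15. [r8c5∈{9}] r8c5's peers cover all but 9. So r8c5=9.
Step 16. [r2c3∈{7}] r2c3 is down to just 7. So r2c3=7.
Step 17. [r3c3∈{9}] r3c3 is down to just 9 ⇒ r3c3=9.
Step 18. [r2c5∈{1}] only 1 remains possible at r2c5 ⇒ r2c5=1.
Step 19. [r7c4∈{8}] only 8 remains possible at r7c4, so r7c4=8.
Step 20. [r7c9∈{1}] r7c9 is down to just 1 ⇒ r7c9=1.
Step 21. [r9c8∈{4}] r9c8's peers cover all but 4 ⇒ r9c8=4.
Step 22. [r1c7∈{4}] r1c7 has the single candidate 4. So r1c7=4.
Step 23. [r1c9∈{5}] nothing but 5 survives at r1c9. So r1c9=5.
Step 24. [r7c8∈{2}] r7c8 has the single candidate 2, so r7c8=2.
Step 25. [r9c3∈{8}] r9c3 has the single candidate 8, so r9c3=8.
Step 26. [r5c3∈{2}] r5c3 is down to just 2. So r5c3=2.
Step 27. [r7c6∈{5}] r7c6 is down to just 5 ⇒ r7c6=5.
Step 28. [r2c9∈{3}] nothing but 3 survives at r2c9 ⇒ r2c9=3.
Step 29. [r4c7∈{9}] only 9 remains possible at r4c7. So r4c7=9.
Step 30. [r8c1∈{6}] only 6 remains possible at r8c1 ⇒ r8c1=6.
Step 31. [r7c5∈{7}] r7c5 has the single candidate 7 ⇒ r7c5=7.
Step 32. [r9c2∈{1}] r9c2 is down to just 1, so r9c2=1.
Step 33. [r5c5∈{4}] only 4 remains possible at r5c5, so r5c5=4.
Step 34. [r5c4∈{9}] r5c4 has the single candidate 9, so r5c4=9.
Step 35. [r3c8∈{7}] r3c8 has the single candidate 7. So r3c8=7.
Step 36. [r3c4∈{3}] r3c4 is down to just 3 ⇒ r3c4=3.
Step 37. [r8c2∈{2}] r8c2 has the single candidate 2. So r8c2=2.
Step 38. [r7c7∈{6}] nothing but 6 survives at r7c7, so r7c7=6.
Step 39. [r3c5∈{6}] r3c5 is down to just 6, so r3c5=6.
Step 40. [r4c1∈{1}] r4c1 is down to just 1 ⇒ r4c1=1.
Step 41. [r4c8∈{5}] r4c8's peers cover all but 5, so r4c8=5.
Step 42. [r2c2∈{4}] nothing but 4 survives at r2c2 ⇒ r2c2=4.
Step 43. [r6c4∈{1}] r6c4 is down to just 1 ⇒ r6c4=1.

Answer: 3 6 1 7 8 2 4 9 5 / 8 4 7 5 1 9 2 6 3 / 2 5 9 3 6 4 1 7 8 / 1 8 6 2 3 7 9 5 4 / 5 3 2 9 4 8 7 1 6 / 9 7 4 1 5 6 8 3 2 / 4 9 3 8 7 5 6 2 1 / 6 2 5 4 9 1 3 8 7 / 7 1 8 6 2 3 5 4 9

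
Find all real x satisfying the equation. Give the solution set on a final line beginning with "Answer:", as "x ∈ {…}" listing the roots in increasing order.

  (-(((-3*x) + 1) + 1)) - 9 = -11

Step 1. [(-(((-3*x) + 1) + 1)) - 9 = -11] peel the -9: add 9 from each side, so sub: -(((-3*x) + 1) + 1) = -2.
Step 2. [-(((-3*x) + 1) + 1) = -2] flip signs both sides, so neg: ((-3*x) + 1) + 1 = 2.
Step 3. [((-3*x) + 1) + 1 = 2] peel the +1: subtract 1 from each side, so sub: (-3*x) + 1 = 1.
Step 4. [(-3*x) + 1 = 1] 1 comes off first (subtract 1). So sub: -3*x = 0.
Step 5. [-3*x = 0] divide by the outer -3. So div: x = 0.

Answer: x ∈ {0}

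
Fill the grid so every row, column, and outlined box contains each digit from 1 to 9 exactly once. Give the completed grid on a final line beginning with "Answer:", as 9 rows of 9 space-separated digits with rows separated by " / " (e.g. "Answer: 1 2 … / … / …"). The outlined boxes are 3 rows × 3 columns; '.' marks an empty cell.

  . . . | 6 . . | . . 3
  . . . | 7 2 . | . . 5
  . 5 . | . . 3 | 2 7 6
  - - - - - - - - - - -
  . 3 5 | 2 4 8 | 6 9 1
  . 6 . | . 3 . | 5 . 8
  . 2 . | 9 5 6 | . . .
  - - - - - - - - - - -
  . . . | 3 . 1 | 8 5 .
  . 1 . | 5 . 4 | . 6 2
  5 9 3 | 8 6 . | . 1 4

Step 1. [r4c1∈{7}] only 7 remains possible at r4c1. So r4c1=7.
Step 2. [r2c6∈{9}] r2c6 has the single candidate 9. So r2c6=9.
Step 3. [r1c7∈{1,4,9}] 9 has one home in box 3: r1c7 ⇒ r1c7=9.
Step 4. [r8c1∈{8}] nothing but 8 survives at r8c1 ⇒ r8c1=8.
Step 5. [r8c3∈{7}] only 7 remains possible at r8c3, so r8c3=7.
Step 6. [r6c3∈{1,4,8}] across row 6, 8 lands solely at r6c3 ⇒ r6c3=8.
Step 7. [r6c1∈{1,4}] across row 6, 1 lands solely at r6c1 ⇒ r6c1=1.
Step 8. [r7c2∈{4}] nothing but 4 survives at r7c2, so r7c2=4.
Step 9. [r9c7∈{7}] nothing but 7 survives at r9c7. So r9c7=7.
Step 10. [r3c4∈{1,4}] across col 4, 4 lands solely at r3c4 ⇒ r3c4=4.
Step 11. [r2c1∈{3,4,6}] across row 2, 3 lands solely at r2c1, so r2c1=3.
Step 12. [r2c3∈{1,4,6}] 6 has one home in row 2: r2c3 ⇒ r2c3=6.
Step 13. [r7c3∈{2}] r7c3 has the single candidate 2. So r7c3=2.
Step 14. [r3c5∈{1,8}] in row 3, 8 fits only at r3c5, so r3c5=8.
Step 15. [r3c3∈{1,9}] row 3 places 1 nowhere but r3c3, so r3c3=1.
Step 16. [r1c3∈{4}] r1c3 is down to just 4. So r1c3=4.
Step 17. [r6c8∈{3,4}] col 8 places 3 nowhere but r6c8 ⇒ r6c8=3.
Step 18. [r6c7∈{4}] nothing but 4 survives at r6c7, so r6c7=4.
Step 19. [r2c2∈{8}] r2c2's peers cover all but 8, so r2c2=8.
Step 20. [r5c3∈{9}] only 9 remains possible at r5c3 ⇒ r5c3=9.
Step 21. [r7c5∈{7,9}] 7 has one home in row 7: r7c5 ⇒ r7c5=7.
Step 22. [r1c2∈{7}] r1c2 has the single candidate 7, so r1c2=7.
Step 23. [r1c1∈{2}] only 2 remains possible at r1c1. So r1c1=2.
Step 24. [r1c5∈{1}] r1c5 has the single candidate 1 ⇒ r1c5=1.
Step 25. [r5c1∈{4}] nothing but 4 survives at r5c1. So r5c1=4.
Step 26. [r5c8∈{2}] nothing but 2 survives at r5c8, so r5c8=2.
Step 27. [r6c9∈{7}] r6c9's peers cover all but 7. So r6c9=7.
Step 28. [r8c5∈{9}] r8c5 is down to just 9, so r8c5=9.
Step 29. [r2c7∈{1}] only 1 remains possible at r2c7, so r2c7=1.
Step 30. [r5c4∈{1}] only 1 remains possible at r5c4. So r5c4=1.
Step 31. [r5c6∈{7}] r5c6 has the single candidate 7, so r5c6=7.
Step 32. [r8c7∈{3}] only 3 remains possible at r8c7, so r8c7=3.
Step 33. [r7c1∈{6}] r7c1's peers cover all but 6 ⇒ r7c1=6.
Step 34. [r2c8∈{4}] r2c8 has the single candidate 4 ⇒ r2c8=4.
Step 35. [r7c9∈{9}] r7c9's peers cover all but 9. So r7c9=9.
Step 36. [r3c1∈{9}] r3c1 has the single candidate 9, so r3c1=9.
Step 37. [r1c6∈{5}] r1c6's peers cover all but 5. So r1c6=5.
Step 38. [r1c8∈{8}] r1c8 has the single candidate 8 ⇒ r1c8=8.
Step 39. [r9c6∈{2}] r9c6 is down to just 2 ⇒ r9c6=2.

Answer: 2 7 4 6 1 5 9 8 3 / 3 8 6 7 2 9 1 4 5 / 9 5 1 4 8 3 2 7 6 / 7 3 5 2 4 8 6 9 1 / 4 6 9 1 3 7 5 2 8 / 1 2 8 9 5 6 4 3 7 / 6 4 2 3 7 1 8 5 9 / 8 1 7 5 9 4 3 6 2 / 5 9 3 8 6 2 7 1 4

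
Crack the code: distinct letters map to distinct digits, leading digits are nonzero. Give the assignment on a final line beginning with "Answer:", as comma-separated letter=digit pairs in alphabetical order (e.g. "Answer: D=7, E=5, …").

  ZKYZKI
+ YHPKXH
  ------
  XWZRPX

Step 1. [col 1: I + H ≡ X (mod 10)] several values work for I in column 1 (I + H ≡ X (mod 10), carry-in 0); try I=8. So I=8.
Step 2. [col 1: I + H ≡ X (mod 10)] several values work for X in column 1 (I + H ≡ X (mod 10), carry-in 0); try X=9, so X=9.
Step 3. [col 1: I + H ≡ X (mod 10)] column 1 reads I+H+carry(0)=X with I=8, X=9; with digits 8,9 already taken and all letters distinct, the only value for H is 1 ⇒ H=1.
Step 4. [col 2: K + X ≡ P (mod 10)] no forcing yet in column 2 (carry-in 0); P=4 is free and consistent — try it. So P=4.
Step 5. [col 2: K + X ≡ P (mod 10)] from column 2 (X=9, P=4, carry-in 0, digits 1,4,8,9 already taken and all letters distinct): K must equal 5 ⇒ K=5.
Step 6. [col 3: Z + K ≡ R (mod 10)] no forcing yet in column 3 (carry-in 1); Z=7 is free and consistent — try it. So Z=7.
Step 7. [col 3: Z + K ≡ R (mod 10)] in column 3 we have Z+K≡R with carry-in 1; given Z=7, K=5 and digits 1,4,5,7,8,9 already taken and all letters distinct, that pins R to 3, so R=3.
Step 8. [col 4: Y + P ≡ Z (mod 10)] from column 4 (P=4, Z=7, carry-in 1, digits 1,3,4,5,7,8,9 already taken and all letters distinct): Y must equal 2 ⇒ Y=2.
Step 9. [col 5: K + H ≡ W (mod 10)] column 5 reads K+H+carry(0)=W with K=5, H=1; with digits 1,2,3,4,5,7,8,9 already taken and all letters distinct, the only value for W is 6 ⇒ W=6.

Answer: H=1, I=8, K=5, P=4, R=3, W=6, X=9, Y=2, Z=7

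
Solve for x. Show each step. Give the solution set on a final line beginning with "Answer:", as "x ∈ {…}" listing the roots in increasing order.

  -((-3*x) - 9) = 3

Step 1. [-((-3*x) - 9) = 3] LHS negated; negate both sides. So neg: (-3*x) - 9 = -3.
Step 2. [(-3*x) - 9 = -3] -3 divides every term; factor it out, so factor: x + 3 = 1.
Step 3. [x + 3 = 1] subtract 3: x sits inside (… + 3), so sub: x = -2.

Answer: x ∈ {-2}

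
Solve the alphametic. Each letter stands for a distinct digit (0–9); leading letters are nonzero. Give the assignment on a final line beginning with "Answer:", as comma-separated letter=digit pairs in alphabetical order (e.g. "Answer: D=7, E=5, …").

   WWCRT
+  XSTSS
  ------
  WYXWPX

Step 1. [col 1: T + S ≡ X (mod 10)] S=7 is one option consistent with column 1 (T + S ≡ X (mod 10), carry-in 0) — take it ⇒ S=7.
Step 2. [col 1: T + S ≡ X (mod 10)] no forcing yet in column 1 (carry-in 0); X=9 is free and consistent — try it, so X=9.
Step 3. [W] W is the leading digit of a 6-digit sum of two 5-digit numbers; the final carry is exactly 1 ⇒ W=1.
Step 4. [col 1: T + S ≡ X (mod 10)] in column 1 we have T+S≡X with carry-in 0; given S=7, X=9 and digits 1,7,9 already taken and all letters distinct, that pins T to 2 ⇒ T=2.
Step 5. [col 2: R + S ≡ P (mod 10)] several values work for R in column 2 (R + S ≡ P (mod 10), carry-in 0); try R=6. So R=6.
Step 6. [col 2: R + S ≡ P (mod 10)] column 2: given R=6, S=7, carry-in 0, and digits 1,2,6,7,9 already taken and all letters distinct, R+S≡P (mod 10) forces P=3. So P=3.
Step 7. [col 3: C + T ≡ W (mod 10)] column 3 reads C+T+carry(1)=W with T=2, W=1; with digits 1,2,3,6,7,9 already taken and all letters distinct, the only value for C is 8, so C=8.
Step 8. [col 5: W + X ≡ Y (mod 10)] in column 5 we have W+X≡Y with carry-in 0; given W=1, X=9 and digits 1,2,3,6,7,8,9 already taken and all letters distinct, that pins Y to 0 ⇒ Y=0.

Answer: C=8, P=3, R=6, S=7, T=2, W=1, X=9, Y=0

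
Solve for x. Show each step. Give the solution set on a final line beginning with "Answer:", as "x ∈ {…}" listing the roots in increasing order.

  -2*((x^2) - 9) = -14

Step 1. [-2*((x^2) - 9) = -14] divide by the outer -2. So div: (x^2) - 9 = 7.
Step 2. [(x^2) - 9 = 7] add 9: x sits inside (… - 9), so sub: x^2 = 16.
Step 3. [x^2 = 16] √ both sides: 16 ≥ 0 gives two branches ⇒ sqrt: x = 4 or -4.

Answer: x ∈ {-4, 4}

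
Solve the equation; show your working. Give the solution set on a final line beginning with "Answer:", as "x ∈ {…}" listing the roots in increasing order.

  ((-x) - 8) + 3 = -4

Step 1. [((-x) - 8) + 3 = -4] +3 is outermost — subtract 3 both sides. So sub: (-x) - 8 = -7.
Step 2. [(-x) - 8 = -7] the outer -8 inverts by adding 8, so sub: -x = 1.
Step 3. [-x = 1] flip signs both sides. So neg: x = -1.

Answer: x ∈ {-1}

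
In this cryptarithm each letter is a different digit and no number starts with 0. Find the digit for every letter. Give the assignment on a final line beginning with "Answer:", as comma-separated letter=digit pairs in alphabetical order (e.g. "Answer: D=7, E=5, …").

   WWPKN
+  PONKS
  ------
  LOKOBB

Step 1. [col 1: N + S ≡ B (mod 10)] B=5 is one option consistent with column 1 (N + S ≡ B (mod 10), carry-in 0) — take it. So B=5.
Step 2. [L] L is the leading digit of a 6-digit sum of two 5-digit numbers; the final carry is exactly 1 ⇒ L=1.
Step 3. [col 1: N + S ≡ B (mod 10)] no forcing yet in column 1 (carry-in 0); N=9 is free and consistent — try it. So N=9.
Step 4. [col 1: N + S ≡ B (mod 10)] column 1: given N=9, B=5, carry-in 0, and digits 1,5,9 already taken and all letters distinct, N+S≡B (mod 10) forces S=6 ⇒ S=6.
Step 5. [col 2: K + K ≡ B (mod 10)] K=2 is one option consistent with column 2 (K + K ≡ B (mod 10), carry-in 1) — take it, so K=2.
Step 6. [col 3: P + N ≡ O (mod 10)] column 3 (P + N ≡ O (mod 10), carry-in 0) doesn't pin O yet; pick O=3 and continue. So O=3.
Step 7. [col 3: P + N ≡ O (mod 10)] in column 3 we have P+N≡O with carry-in 0; given N=9, O=3 and digits 1,2,3,5,6,9 already taken and all letters distinct, that pins P to 4, so P=4.
Step 8. [col 4: W + O ≡ K (mod 10)] from column 4 (O=3, K=2, carry-in 1, digits 1,2,3,4,5,6,9 already taken and all letters distinct): W must equal 8 ⇒ W=8.

Answer: B=5, K=2, L=1, N=9, O=3, P=4, S=6, W=8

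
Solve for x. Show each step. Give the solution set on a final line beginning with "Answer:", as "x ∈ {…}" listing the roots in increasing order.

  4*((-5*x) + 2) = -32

Step 1. [4*((-5*x) + 2) = -32] 4·(inner) — divide through by 4, so div: (-5*x) + 2 = -8.
Step 2. [(-5*x) + 2 = -8] subtract 2: x sits inside (… + 2) ⇒ sub: -5*x = -10.
Step 3. [-5*x = -10] -5 out front; divide by -5, so div: x = 2.

Answer: x ∈ {2}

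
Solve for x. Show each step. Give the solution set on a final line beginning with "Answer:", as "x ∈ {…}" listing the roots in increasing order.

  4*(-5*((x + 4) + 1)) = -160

Step 1. [4*(-5*((x + 4) + 1)) = -160] 4·(inner) — divide through by 4 ⇒ div: -5*((x + 4) + 1) = -40.
Step 2. [-5*((x + 4) + 1) = -40] divide by the outer -5. So div: (x + 4) + 1 = 8.
Step 3. [(x + 4) + 1 = 8] peel the +1: subtract 1 from each side, so sub: x + 4 = 7.
Step 4. [x + 4 = 7] subtract 4: x sits inside (… + 4) ⇒ sub: x = 3.

Answer: x ∈ {3}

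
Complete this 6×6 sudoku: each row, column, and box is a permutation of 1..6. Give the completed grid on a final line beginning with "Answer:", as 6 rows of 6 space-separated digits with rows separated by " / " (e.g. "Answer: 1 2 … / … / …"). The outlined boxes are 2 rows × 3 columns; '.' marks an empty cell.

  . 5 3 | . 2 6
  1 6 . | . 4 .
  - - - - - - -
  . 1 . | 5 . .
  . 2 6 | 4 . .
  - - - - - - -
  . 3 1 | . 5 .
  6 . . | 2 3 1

Step 1. [r4c6∈{3}] only 3 remains possible at r4c6. So r4c6=3.
Step 2. [r1c1∈{4}] r1c1 has the single candidate 4 ⇒ r1c1=4.
Step 3. [r3c3∈{4}] nothing but 4 survives at r3c3 ⇒ r3c3=4.
Step 4. [r3c6∈{2}] nothing but 2 survives at r3c6. So r3c6=2.
Step 5. [r3c5∈{6}] r3c5's peers cover all but 6. So r3c5=6.
Step 6. [r5c6∈{4}] r5c6 is down to just 4 ⇒ r5c6=4.
Step 7. [r6c3∈{5}] r6c3 has the single candidate 5. So r6c3=5.
Step 8. [r6c2∈{4}] r6c2 is down to just 4. So r6c2=4.
Step 9. [r4c5∈{1}] nothing but 1 survives at r4c5. So r4c5=1.
Step 10. [r2c6∈{5}] only 5 remains possible at r2c6. So r2c6=5.
Step 11. [r4c1∈{5}] r4c1 has the single candidate 5 ⇒ r4c1=5.
Step 12. [r3c1∈{3}] nothing but 3 survives at r3c1, so r3c1=3.
Step 13. [r2c3∈{2}] nothing but 2 survives at r2c3. So r2c3=2.
Step 14. [r2c4∈{3}] only 3 remains possible at r2c4 ⇒ r2c4=3.
Step 15. [r5c4∈{6}] r5c4 has the single candidate 6, so r5c4=6.
Step 16. [r5c1∈{2}] nothing but 2 survives at r5c1 ⇒ r5c1=2.
Step 17. [r1c4∈{1}] r1c4 has the single candidate 1, so r1c4=1.

Answer: 4 5 3 1 2 6 / 1 6 2 3 4 5 / 3 1 4 5 6 2 / 5 2 6 4 1 3 / 2 3 1 6 5 4 / 6 4 5 2 3 1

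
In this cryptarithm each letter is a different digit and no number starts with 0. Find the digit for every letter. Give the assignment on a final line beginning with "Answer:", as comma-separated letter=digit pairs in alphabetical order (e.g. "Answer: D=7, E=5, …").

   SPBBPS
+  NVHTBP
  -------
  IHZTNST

Step 1. [col 1: S + P ≡ T (mod 10)] column 1 (S + P ≡ T (mod 10), carry-in 0) doesn't pin T yet; pick T=0 and continue. So T=0.
Step 2. [I] I is the leading digit of a 7-digit sum of two 6-digit numbers; the final carry is exactly 1 ⇒ I=1.
Step 3. [col 1: S + P ≡ T (mod 10)] several values work for S in column 1 (S + P ≡ T (mod 10), carry-in 0); try S=4 ⇒ S=4.
Step 4. [col 1: S + P ≡ T (mod 10)] column 1: given S=4, T=0, carry-in 0, and digits 0,1,4 already taken and all letters distinct, S+P≡T (mod 10) forces P=6. So P=6.
Step 5. [col 2: P + B ≡ S (mod 10)] from column 2 (P=6, S=4, carry-in 1, digits 0,1,4,6 already taken and all letters distinct): B must equal 7. So B=7.
Step 6. [col 3: B + T ≡ N (mod 10)] column 3: given B=7, T=0, carry-in 1, and digits 0,1,4,6,7 already taken and all letters distinct, B+T≡N (mod 10) forces N=8. So N=8.
Step 7. [col 4: B + H ≡ T (mod 10)] column 4: given B=7, T=0, carry-in 0, and digits 0,1,4,6,7,8 already taken and all letters distinct, B+H≡T (mod 10) forces H=3, so H=3.
Step 8. [col 5: P + V ≡ Z (mod 10)] several values work for V in column 5 (P + V ≡ Z (mod 10), carry-in 1); try V=5 ⇒ V=5.
Step 9. [col 5: P + V ≡ Z (mod 10)] from column 5 (P=6, V=5, carry-in 1, digits 0,1,3,4,5,6,7,8 already taken and all letters distinct): Z must equal 2. So Z=2.

Answer: B=7, H=3, I=1, N=8, P=6, S=4, T=0, V=5, Z=2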